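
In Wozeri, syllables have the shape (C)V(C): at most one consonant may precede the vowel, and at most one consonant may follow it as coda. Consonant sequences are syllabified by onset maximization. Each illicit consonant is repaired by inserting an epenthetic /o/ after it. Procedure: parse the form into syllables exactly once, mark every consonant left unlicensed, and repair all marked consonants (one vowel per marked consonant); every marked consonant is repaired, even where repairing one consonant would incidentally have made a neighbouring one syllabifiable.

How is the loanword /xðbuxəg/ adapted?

Under (C)V(C), the unsyllabifiable consonants are /x/, /ð/ (at most one coda consonant is licensed; onsets are limited to one consonant).
Inserting the epenthetic vowel yields /x/ → /xo/, /ð/ → /ðo/.

xoðobuxəg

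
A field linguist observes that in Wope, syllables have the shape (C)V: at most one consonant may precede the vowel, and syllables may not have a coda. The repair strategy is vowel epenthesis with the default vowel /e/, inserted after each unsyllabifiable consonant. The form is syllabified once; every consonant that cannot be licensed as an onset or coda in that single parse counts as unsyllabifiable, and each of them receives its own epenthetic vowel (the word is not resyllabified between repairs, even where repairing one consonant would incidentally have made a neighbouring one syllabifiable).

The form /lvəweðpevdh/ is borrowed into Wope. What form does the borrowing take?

levəweðepevedehe

Under (C)V, the unsyllabifiable consonants are /l/, /ð/, /v/, /d/, /h/ (no codas are permitted; onsets are limited to one consonant).
Each unlicensed consonant becomes the onset of a new syllable: /l/ → /le/, /ð/ → /ðe/, /v/ → /ve/, /d/ → /de/, /h/ → /he/.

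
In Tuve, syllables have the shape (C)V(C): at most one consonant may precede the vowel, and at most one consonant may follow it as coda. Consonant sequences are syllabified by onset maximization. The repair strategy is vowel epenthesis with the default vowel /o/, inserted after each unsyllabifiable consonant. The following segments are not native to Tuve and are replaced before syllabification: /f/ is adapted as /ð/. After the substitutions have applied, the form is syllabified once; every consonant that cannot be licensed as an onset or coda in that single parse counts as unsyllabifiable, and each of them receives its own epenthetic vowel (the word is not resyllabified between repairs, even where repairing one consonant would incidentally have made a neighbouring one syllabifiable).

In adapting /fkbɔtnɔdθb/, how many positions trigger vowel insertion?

After substitution the input is /ðkbɔtnɔdθb/.
The unsyllabifiable consonants are /ð/, /k/, /θ/, /b/; each receives one epenthetic vowel.

4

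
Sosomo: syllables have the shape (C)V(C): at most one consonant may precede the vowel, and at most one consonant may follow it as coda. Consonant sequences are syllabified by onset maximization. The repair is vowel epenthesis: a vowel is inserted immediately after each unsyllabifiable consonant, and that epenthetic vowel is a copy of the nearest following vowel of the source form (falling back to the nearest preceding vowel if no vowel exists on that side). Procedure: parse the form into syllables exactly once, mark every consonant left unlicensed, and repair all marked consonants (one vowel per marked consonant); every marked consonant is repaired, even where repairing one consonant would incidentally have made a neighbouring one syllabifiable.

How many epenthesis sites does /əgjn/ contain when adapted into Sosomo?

The unsyllabifiable consonants are /j/, /n/; each receives one epenthetic vowel.

2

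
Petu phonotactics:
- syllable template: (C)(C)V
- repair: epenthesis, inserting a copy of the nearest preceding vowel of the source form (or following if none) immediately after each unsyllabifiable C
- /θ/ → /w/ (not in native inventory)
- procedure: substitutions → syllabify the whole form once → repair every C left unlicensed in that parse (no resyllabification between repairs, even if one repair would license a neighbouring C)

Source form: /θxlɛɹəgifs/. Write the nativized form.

wɛxlɛɹəgifisi

Substitution: /θ/ → /w/, giving /wxlɛɹəgifs/.
The consonants /w/, /f/, /s/ cannot be parsed into a legal (C)(C)V syllable (no codas are permitted; onsets may contain at most 2 consonants).
Inserting the epenthetic vowel yields /w/ → /wɛ/, /f/ → /fi/, /s/ → /si/.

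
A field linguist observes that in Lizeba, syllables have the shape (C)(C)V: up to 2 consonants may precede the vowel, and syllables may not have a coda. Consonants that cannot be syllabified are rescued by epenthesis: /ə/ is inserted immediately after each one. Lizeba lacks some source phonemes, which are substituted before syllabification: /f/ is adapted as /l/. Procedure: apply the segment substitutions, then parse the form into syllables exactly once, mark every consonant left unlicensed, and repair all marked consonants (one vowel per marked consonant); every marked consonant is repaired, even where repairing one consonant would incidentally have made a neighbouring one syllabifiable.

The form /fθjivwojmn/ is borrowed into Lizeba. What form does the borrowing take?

Substitution: /f/ → /l/, giving /lθjivwojmn/.
The consonants /l/, /j/, /m/, /n/ cannot be parsed into a legal (C)(C)V syllable (no codas are permitted; onsets may contain at most 2 consonants).
Each unlicensed consonant becomes the onset of a new syllable: /l/ → /lə/, /j/ → /jə/, /m/ → /mə/, /n/ → /nə/.

ləθjivwojəmənə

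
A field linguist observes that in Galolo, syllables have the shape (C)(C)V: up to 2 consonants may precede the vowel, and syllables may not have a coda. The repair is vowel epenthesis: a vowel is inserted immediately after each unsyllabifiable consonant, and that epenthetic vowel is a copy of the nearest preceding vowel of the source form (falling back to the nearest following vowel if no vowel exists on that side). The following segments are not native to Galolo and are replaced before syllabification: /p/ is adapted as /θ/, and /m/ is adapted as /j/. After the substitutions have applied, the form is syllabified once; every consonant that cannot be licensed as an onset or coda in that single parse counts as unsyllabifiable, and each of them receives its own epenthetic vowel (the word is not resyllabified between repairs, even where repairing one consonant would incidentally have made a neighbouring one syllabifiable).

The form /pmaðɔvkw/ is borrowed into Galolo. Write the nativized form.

Substitution: /p/ → /θ/, /m/ → /j/, giving /θjaðɔvkw/.
Under (C)(C)V, the unsyllabifiable consonants are /v/, /k/, /w/ (no codas are permitted; onsets may contain at most 2 consonants).
Epenthesis after each stranded consonant: /v/ → /vɔ/, /k/ → /kɔ/, /w/ → /wɔ/.

θjaðɔvɔkɔwɔ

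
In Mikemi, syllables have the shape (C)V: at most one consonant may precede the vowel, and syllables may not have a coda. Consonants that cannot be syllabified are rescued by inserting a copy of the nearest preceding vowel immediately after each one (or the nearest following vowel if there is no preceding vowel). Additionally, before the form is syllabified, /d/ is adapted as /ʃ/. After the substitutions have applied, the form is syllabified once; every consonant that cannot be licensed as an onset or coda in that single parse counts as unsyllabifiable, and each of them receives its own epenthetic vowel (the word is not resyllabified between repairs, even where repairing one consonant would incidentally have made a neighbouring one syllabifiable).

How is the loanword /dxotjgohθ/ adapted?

Substitution: /d/ → /ʃ/, giving /ʃxotjgohθ/.
Syllabifying with onset maximization leaves /ʃ/, /t/, /j/, /h/, /θ/ stranded (no codas are permitted; onsets are limited to one consonant).
Epenthesis after each stranded consonant: /ʃ/ → /ʃo/, /t/ → /to/, /j/ → /jo/, /h/ → /ho/, /θ/ → /θo/.

ʃoxotojogohoθo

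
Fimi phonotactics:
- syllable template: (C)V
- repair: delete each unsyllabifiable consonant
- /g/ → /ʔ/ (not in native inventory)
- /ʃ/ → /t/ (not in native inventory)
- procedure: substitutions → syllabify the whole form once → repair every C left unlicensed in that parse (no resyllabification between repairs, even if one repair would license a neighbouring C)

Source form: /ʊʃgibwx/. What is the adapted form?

ʊʔi

Substitution: /ʃ/ → /t/, /g/ → /ʔ/, giving /ʊtʔibwx/.
Under (C)V, the unsyllabifiable consonants are /t/, /b/, /w/, /x/ (no codas are permitted; onsets are limited to one consonant).
Deleting the stranded consonants removes /t/, /b/, /w/, /x/.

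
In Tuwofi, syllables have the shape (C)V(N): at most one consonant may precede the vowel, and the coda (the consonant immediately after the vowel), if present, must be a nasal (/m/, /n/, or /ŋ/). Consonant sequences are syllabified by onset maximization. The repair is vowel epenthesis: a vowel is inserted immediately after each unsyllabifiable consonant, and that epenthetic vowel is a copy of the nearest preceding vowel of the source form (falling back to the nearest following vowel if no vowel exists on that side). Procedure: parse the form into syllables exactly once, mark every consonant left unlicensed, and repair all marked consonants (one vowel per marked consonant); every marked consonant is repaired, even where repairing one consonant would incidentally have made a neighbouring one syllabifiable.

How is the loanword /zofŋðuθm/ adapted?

The consonants /f/, /ŋ/, /θ/, /m/ cannot be parsed into a legal (C)V(N) syllable (only a nasal (/m/, /n/, or /ŋ/) is licensed in coda position; onsets are limited to one consonant).
Each unlicensed consonant becomes the onset of a new syllable: /f/ → /fo/, /ŋ/ → /ŋo/, /θ/ → /θu/, /m/ → /mu/.

zofoŋoðuθumu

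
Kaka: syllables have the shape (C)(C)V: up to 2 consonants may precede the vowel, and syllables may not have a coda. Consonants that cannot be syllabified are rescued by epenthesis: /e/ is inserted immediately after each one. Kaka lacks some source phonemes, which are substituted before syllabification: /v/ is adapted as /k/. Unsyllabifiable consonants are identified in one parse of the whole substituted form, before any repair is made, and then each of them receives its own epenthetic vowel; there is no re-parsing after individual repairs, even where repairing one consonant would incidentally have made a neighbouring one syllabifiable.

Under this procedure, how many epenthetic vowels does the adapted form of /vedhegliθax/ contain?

1

After substitution the input is /kedhegliθax/.
The unsyllabifiable consonants are /x/; each receives one epenthetic vowel.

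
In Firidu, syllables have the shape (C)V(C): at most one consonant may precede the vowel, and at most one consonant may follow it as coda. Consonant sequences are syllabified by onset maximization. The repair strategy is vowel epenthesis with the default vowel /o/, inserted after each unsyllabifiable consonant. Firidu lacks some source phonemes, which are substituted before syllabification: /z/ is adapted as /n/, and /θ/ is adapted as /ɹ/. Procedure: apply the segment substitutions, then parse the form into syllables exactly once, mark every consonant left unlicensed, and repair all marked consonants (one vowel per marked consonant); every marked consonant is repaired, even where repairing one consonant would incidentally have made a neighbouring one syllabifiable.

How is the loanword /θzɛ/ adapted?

ɹonɛ

Substitution: /θ/ → /ɹ/, /z/ → /n/, giving /ɹnɛ/.
Syllabifying with onset maximization leaves /ɹ/ stranded (at most one coda consonant is licensed; onsets are limited to one consonant).
Epenthesis after each stranded consonant: /ɹ/ → /ɹo/.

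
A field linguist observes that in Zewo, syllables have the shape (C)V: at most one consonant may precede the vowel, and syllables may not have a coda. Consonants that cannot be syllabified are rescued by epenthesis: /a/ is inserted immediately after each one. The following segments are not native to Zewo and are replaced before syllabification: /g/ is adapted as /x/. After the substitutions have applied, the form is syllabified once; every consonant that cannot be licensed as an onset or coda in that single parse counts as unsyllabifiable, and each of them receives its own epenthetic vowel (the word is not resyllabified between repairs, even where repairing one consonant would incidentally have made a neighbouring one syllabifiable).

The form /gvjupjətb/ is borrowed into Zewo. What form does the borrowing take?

xavajupajətaba

Substitution: /g/ → /x/, giving /xvjupjətb/.
Syllabifying with onset maximization leaves /x/, /v/, /p/, /t/, /b/ stranded (no codas are permitted; onsets are limited to one consonant).
Epenthesis after each stranded consonant: /x/ → /xa/, /v/ → /va/, /p/ → /pa/, /t/ → /ta/, /b/ → /ba/.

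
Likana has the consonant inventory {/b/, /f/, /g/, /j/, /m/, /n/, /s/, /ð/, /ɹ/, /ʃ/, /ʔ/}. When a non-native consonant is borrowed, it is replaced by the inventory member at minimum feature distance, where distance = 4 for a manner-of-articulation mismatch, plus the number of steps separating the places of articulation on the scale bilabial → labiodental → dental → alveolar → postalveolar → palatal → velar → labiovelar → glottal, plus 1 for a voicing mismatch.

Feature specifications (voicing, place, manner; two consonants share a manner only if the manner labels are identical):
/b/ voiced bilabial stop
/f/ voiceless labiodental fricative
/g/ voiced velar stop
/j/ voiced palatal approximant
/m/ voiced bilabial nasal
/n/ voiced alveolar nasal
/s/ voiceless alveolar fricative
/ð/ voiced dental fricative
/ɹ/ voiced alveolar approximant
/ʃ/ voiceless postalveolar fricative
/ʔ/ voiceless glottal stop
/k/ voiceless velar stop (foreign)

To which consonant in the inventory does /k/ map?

/g/ is closest: same manner (stop), place distance 0 (velar→velar), voicing differs (+1); total 1. Next closest is /ʔ/ at distance 2.

g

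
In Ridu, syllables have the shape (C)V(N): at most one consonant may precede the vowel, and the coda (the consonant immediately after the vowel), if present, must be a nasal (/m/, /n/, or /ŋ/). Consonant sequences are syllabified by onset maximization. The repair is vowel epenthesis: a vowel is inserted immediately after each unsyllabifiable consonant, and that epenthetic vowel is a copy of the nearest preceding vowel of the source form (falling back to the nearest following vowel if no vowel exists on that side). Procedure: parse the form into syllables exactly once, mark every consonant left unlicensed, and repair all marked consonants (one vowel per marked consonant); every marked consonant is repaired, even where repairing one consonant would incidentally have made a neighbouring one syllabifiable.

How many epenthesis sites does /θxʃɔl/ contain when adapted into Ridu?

3

The unsyllabifiable consonants are /θ/, /x/, /l/; each receives one epenthetic vowel.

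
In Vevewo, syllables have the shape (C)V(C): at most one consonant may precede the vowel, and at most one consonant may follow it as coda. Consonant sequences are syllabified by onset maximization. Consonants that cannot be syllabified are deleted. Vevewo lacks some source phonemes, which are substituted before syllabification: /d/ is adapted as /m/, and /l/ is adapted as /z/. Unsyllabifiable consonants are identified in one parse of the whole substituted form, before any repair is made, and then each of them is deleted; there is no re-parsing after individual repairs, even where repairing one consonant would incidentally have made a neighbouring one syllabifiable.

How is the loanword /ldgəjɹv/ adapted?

gəj

Substitution: /l/ → /z/, /d/ → /m/, giving /zmgəjɹv/.
Syllabifying with onset maximization leaves /z/, /m/, /ɹ/, /v/ stranded (at most one coda consonant is licensed; onsets are limited to one consonant).
Deleting the stranded consonants removes /z/, /m/, /ɹ/, /v/.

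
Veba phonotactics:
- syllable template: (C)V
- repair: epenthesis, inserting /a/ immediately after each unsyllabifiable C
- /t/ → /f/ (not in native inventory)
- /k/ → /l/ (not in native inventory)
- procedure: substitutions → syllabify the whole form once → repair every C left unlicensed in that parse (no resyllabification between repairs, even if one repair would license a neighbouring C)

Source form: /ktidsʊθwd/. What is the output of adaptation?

Substitution: /k/ → /l/, /t/ → /f/, giving /lfidsʊθwd/.
The consonants /l/, /d/, /θ/, /w/, /d/ cannot be parsed into a legal (C)V syllable (no codas are permitted; onsets are limited to one consonant).
Inserting the epenthetic vowel yields /l/ → /la/, /d/ → /da/, /θ/ → /θa/, /w/ → /wa/, /d/ → /da/.

lafidasʊθawada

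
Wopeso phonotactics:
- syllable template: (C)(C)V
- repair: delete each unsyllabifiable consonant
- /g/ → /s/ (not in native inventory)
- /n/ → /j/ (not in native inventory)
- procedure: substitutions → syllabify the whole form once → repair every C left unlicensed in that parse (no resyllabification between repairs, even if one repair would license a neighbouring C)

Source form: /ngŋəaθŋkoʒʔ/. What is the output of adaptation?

sŋəaŋko

Substitution: /n/ → /j/, /g/ → /s/, giving /jsŋəaθŋkoʒʔ/.
The consonants /j/, /θ/, /ʒ/, /ʔ/ cannot be parsed into a legal (C)(C)V syllable (no codas are permitted; onsets may contain at most 2 consonants).
Deleting the stranded consonants removes /j/, /θ/, /ʒ/, /ʔ/.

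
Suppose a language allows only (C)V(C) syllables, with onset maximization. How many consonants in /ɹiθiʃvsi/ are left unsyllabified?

Syllabifying with onset maximization leaves /v/ stranded (at most one coda consonant is licensed; onsets are limited to one consonant).

1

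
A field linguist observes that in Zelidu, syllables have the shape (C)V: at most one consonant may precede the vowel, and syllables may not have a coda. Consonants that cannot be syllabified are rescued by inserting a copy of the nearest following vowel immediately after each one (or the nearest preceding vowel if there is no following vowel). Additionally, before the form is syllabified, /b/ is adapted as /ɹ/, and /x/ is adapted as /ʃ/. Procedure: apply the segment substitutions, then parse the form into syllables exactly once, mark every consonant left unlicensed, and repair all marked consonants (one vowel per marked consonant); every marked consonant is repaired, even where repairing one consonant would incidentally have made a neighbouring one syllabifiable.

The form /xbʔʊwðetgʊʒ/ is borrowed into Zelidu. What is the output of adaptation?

Substitution: /x/ → /ʃ/, /b/ → /ɹ/, giving /ʃɹʔʊwðetgʊʒ/.
Syllabifying with onset maximization leaves /ʃ/, /ɹ/, /w/, /t/, /ʒ/ stranded (no codas are permitted; onsets are limited to one consonant).
Epenthesis after each stranded consonant: /ʃ/ → /ʃʊ/, /ɹ/ → /ɹʊ/, /w/ → /we/, /t/ → /tʊ/, /ʒ/ → /ʒʊ/.

ʃʊɹʊʔʊweðetʊgʊʒʊ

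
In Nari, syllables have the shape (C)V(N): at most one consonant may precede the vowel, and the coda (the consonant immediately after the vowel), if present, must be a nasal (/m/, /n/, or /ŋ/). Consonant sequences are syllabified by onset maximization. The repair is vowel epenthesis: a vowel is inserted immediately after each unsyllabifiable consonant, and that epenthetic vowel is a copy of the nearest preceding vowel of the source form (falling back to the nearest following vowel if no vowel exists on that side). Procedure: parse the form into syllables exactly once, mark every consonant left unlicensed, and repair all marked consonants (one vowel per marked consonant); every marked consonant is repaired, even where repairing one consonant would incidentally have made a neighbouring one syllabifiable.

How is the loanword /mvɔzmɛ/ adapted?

Syllabifying with onset maximization leaves /m/, /z/ stranded (only a nasal (/m/, /n/, or /ŋ/) is licensed in coda position; onsets are limited to one consonant).
Inserting the epenthetic vowel yields /m/ → /mɔ/, /z/ → /zɔ/.

mɔvɔzɔmɛ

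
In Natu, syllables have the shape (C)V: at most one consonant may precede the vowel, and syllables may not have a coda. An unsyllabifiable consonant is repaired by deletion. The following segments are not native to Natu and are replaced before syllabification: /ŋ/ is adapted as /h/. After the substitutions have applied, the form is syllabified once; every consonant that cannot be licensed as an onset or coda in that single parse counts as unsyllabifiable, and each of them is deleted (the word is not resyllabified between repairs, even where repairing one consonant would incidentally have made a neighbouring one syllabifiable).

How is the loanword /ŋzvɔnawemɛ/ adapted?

vɔnawemɛ

Substitution: /ŋ/ → /h/, giving /hzvɔnawemɛ/.
Syllabifying with onset maximization leaves /h/, /z/ stranded (no codas are permitted; onsets are limited to one consonant).
Each unlicensed consonant is deleted: /h/, /z/.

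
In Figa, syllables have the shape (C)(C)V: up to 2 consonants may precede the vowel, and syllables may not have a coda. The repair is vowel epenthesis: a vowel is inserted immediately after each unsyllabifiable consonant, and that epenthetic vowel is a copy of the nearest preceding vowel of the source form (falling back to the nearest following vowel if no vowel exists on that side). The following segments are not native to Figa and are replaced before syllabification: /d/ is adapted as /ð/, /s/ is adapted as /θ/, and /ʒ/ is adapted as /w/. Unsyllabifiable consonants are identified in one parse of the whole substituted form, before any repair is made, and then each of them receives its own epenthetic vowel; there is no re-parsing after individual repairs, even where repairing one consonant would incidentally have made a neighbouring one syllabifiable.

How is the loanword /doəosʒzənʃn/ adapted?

ðoəoθowzənəʃənə

Substitution: /d/ → /ð/, /s/ → /θ/, /ʒ/ → /w/, giving /ðoəoθwzənʃn/.
Syllabifying with onset maximization leaves /θ/, /n/, /ʃ/, /n/ stranded (no codas are permitted; onsets may contain at most 2 consonants).
Inserting the epenthetic vowel yields /θ/ → /θo/, /n/ → /nə/, /ʃ/ → /ʃə/, /n/ → /nə/.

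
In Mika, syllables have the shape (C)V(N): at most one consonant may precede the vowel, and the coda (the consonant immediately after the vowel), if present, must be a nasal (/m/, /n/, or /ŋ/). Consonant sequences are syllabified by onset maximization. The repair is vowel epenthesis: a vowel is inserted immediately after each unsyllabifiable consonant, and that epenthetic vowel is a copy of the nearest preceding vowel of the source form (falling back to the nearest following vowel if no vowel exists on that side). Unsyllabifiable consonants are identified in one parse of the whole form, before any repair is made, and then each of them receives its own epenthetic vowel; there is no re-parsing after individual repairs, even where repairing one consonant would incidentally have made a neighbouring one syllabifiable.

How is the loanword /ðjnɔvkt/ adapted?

Syllabifying with onset maximization leaves /ð/, /j/, /v/, /k/, /t/ stranded (only a nasal (/m/, /n/, or /ŋ/) is licensed in coda position; onsets are limited to one consonant).
Each unlicensed consonant becomes the onset of a new syllable: /ð/ → /ðɔ/, /j/ → /jɔ/, /v/ → /vɔ/, /k/ → /kɔ/, /t/ → /tɔ/.

ðɔjɔnɔvɔkɔtɔ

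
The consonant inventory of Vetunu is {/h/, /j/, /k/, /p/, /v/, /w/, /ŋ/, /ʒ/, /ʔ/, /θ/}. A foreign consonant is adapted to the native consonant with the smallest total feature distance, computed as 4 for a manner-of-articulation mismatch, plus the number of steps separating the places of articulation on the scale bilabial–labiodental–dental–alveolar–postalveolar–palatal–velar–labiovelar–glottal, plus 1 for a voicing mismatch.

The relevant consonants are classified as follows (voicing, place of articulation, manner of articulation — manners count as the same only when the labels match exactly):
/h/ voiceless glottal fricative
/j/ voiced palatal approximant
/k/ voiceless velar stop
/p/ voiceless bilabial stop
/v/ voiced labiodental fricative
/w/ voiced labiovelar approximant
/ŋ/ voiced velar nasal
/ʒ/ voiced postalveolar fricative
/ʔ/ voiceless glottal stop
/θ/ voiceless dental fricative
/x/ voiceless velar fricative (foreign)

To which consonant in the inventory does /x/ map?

/h/ is closest: same manner (fricative), place distance 2 (velar→glottal), same voicing; total 2. Next closest is /ʒ/ at distance 3.

h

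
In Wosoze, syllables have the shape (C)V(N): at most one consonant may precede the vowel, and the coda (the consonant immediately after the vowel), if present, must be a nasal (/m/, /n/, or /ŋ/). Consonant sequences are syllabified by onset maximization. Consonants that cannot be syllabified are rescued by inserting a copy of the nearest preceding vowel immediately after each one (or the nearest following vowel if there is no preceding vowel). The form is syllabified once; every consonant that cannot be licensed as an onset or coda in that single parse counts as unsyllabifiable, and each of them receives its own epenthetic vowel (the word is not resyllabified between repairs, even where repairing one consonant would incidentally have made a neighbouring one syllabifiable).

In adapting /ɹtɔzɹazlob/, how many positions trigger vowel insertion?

4

The unsyllabifiable consonants are /ɹ/, /z/, /z/, /b/; each receives one epenthetic vowel.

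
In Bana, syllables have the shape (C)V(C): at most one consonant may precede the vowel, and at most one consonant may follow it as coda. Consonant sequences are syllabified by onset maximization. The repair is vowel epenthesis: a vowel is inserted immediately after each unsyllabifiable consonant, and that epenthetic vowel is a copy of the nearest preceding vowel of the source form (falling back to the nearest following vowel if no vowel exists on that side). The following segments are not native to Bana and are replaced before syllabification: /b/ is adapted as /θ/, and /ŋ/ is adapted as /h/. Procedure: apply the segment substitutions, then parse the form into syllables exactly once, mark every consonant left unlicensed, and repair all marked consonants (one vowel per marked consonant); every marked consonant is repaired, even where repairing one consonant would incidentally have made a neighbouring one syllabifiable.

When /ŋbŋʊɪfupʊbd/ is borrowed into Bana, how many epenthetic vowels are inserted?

3

After substitution the input is /hθhʊɪfupʊθd/.
The unsyllabifiable consonants are /h/, /θ/, /d/; each receives one epenthetic vowel.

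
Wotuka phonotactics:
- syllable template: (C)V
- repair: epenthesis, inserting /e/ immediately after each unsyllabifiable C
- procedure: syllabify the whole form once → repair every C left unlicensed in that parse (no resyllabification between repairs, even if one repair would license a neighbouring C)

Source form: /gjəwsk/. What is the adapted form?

The consonants /g/, /w/, /s/, /k/ cannot be parsed into a legal (C)V syllable (no codas are permitted; onsets are limited to one consonant).
Each unlicensed consonant becomes the onset of a new syllable: /g/ → /ge/, /w/ → /we/, /s/ → /se/, /k/ → /ke/.

gejəweseke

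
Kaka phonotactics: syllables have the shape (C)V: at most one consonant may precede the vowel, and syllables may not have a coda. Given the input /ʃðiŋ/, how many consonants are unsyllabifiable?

2

Under (C)V, the unsyllabifiable consonants are /ʃ/, /ŋ/ (no codas are permitted; onsets are limited to one consonant).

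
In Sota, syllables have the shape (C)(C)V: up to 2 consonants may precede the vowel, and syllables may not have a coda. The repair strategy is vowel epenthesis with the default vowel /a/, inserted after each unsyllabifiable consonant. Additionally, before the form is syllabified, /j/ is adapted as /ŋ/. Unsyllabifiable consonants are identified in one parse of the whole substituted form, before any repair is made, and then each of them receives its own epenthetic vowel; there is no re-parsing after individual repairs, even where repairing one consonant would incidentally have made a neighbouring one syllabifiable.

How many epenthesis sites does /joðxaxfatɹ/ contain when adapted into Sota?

After substitution the input is /ŋoðxaxfatɹ/.
The unsyllabifiable consonants are /t/, /ɹ/; each receives one epenthetic vowel.

2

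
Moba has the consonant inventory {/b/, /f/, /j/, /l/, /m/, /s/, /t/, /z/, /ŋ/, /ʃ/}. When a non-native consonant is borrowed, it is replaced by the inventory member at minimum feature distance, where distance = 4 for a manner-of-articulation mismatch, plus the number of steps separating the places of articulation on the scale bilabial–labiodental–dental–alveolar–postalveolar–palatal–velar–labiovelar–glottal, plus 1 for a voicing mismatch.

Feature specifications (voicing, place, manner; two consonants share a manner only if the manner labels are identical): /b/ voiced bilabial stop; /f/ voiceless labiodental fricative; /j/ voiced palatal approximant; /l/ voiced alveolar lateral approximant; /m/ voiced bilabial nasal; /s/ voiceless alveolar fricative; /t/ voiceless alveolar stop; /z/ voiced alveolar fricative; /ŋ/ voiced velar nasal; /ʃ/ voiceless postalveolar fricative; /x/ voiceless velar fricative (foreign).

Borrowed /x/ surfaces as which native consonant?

ʃ

/ʃ/ is closest: same manner (fricative), place distance 2 (velar→postalveolar), same voicing; total 2. Next closest is /s/ at distance 3.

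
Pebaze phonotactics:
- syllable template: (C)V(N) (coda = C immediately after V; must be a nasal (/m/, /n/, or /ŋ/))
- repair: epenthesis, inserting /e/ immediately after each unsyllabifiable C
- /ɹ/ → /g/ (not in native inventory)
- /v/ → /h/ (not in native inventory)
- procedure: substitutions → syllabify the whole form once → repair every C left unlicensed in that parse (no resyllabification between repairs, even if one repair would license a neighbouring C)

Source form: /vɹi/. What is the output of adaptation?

Substitution: /v/ → /h/, /ɹ/ → /g/, giving /hgi/.
Syllabifying with onset maximization leaves /h/ stranded (only a nasal (/m/, /n/, or /ŋ/) is licensed in coda position; onsets are limited to one consonant).
Each unlicensed consonant becomes the onset of a new syllable: /h/ → /he/.

hegi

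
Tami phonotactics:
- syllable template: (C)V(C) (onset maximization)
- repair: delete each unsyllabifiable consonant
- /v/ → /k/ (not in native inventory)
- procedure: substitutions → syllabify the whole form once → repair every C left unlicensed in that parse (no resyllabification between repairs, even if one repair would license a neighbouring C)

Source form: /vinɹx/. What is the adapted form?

kin

Substitution: /v/ → /k/, giving /kinɹx/.
Under (C)V(C), the unsyllabifiable consonants are /ɹ/, /x/ (at most one coda consonant is licensed; onsets are limited to one consonant).
Each unlicensed consonant is deleted: /ɹ/, /x/.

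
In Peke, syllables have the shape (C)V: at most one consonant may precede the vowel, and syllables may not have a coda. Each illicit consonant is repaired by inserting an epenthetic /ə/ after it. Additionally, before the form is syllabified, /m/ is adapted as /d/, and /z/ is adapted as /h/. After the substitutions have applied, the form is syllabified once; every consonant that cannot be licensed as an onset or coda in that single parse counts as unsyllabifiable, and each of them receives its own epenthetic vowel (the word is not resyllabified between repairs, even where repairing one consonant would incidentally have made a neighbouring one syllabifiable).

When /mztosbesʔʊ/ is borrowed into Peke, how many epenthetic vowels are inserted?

After substitution the input is /dhtosbesʔʊ/.
The unsyllabifiable consonants are /d/, /h/, /s/, /s/; each receives one epenthetic vowel.

4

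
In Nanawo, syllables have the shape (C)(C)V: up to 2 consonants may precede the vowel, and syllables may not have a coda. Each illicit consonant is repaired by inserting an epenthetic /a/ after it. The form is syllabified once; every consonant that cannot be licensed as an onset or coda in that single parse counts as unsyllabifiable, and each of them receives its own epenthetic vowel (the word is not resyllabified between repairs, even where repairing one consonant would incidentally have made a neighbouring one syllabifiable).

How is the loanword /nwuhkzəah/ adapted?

nwuhakzəaha

The consonants /h/, /h/ cannot be parsed into a legal (C)(C)V syllable (no codas are permitted; onsets may contain at most 2 consonants).
Each unlicensed consonant becomes the onset of a new syllable: /h/ → /ha/, /h/ → /ha/.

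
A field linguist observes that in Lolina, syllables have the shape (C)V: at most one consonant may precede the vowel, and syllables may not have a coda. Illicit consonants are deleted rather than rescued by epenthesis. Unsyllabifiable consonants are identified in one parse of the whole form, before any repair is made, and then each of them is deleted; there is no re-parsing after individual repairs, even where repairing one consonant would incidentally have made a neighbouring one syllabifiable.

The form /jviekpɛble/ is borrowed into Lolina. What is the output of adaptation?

viepɛle

Syllabifying with onset maximization leaves /j/, /k/, /b/ stranded (no codas are permitted; onsets are limited to one consonant).
Each unlicensed consonant is deleted: /j/, /k/, /b/.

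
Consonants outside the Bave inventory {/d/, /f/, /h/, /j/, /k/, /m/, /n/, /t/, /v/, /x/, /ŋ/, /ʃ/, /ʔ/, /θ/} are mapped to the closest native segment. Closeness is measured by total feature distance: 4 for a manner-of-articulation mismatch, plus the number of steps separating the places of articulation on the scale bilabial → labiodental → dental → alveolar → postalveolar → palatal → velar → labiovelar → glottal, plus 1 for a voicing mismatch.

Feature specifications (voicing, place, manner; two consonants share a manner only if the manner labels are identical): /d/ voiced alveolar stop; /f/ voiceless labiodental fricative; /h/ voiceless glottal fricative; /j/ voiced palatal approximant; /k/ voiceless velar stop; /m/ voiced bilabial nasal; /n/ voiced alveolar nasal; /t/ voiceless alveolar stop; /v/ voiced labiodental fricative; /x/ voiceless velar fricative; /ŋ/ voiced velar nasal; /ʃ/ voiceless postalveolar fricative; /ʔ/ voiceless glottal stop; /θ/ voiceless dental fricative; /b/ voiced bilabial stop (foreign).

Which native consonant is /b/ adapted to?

d

/d/ is closest: same manner (stop), place distance 3 (bilabial→alveolar), same voicing; total 3. Next closest is /m/ at distance 4.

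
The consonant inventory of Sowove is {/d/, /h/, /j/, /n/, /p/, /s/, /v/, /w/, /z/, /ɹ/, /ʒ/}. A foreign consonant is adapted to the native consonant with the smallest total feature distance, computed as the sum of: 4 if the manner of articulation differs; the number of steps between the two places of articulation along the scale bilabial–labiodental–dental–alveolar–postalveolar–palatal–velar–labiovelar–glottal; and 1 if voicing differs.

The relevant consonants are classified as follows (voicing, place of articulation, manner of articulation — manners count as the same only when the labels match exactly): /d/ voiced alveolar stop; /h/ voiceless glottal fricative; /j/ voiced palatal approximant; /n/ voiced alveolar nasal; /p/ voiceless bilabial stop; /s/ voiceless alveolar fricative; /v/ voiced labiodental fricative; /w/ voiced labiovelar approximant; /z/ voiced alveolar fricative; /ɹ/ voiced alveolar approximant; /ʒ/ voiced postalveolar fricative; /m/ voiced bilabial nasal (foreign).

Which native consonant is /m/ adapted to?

n

/n/ is closest: same manner (nasal), place distance 3 (bilabial→alveolar), same voicing; total 3. Next closest is /p/ at distance 5.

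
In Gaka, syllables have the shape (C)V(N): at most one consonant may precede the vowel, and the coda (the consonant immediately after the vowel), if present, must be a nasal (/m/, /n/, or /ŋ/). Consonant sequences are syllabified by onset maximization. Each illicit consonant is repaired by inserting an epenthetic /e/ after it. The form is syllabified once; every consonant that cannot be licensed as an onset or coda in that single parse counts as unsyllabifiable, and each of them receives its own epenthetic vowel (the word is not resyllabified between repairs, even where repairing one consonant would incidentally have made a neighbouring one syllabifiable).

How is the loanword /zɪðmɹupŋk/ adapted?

zɪðemeɹupeŋeke

Under (C)V(N), the unsyllabifiable consonants are /ð/, /m/, /p/, /ŋ/, /k/ (only a nasal (/m/, /n/, or /ŋ/) is licensed in coda position; onsets are limited to one consonant).
Each unlicensed consonant becomes the onset of a new syllable: /ð/ → /ðe/, /m/ → /me/, /p/ → /pe/, /ŋ/ → /ŋe/, /k/ → /ke/.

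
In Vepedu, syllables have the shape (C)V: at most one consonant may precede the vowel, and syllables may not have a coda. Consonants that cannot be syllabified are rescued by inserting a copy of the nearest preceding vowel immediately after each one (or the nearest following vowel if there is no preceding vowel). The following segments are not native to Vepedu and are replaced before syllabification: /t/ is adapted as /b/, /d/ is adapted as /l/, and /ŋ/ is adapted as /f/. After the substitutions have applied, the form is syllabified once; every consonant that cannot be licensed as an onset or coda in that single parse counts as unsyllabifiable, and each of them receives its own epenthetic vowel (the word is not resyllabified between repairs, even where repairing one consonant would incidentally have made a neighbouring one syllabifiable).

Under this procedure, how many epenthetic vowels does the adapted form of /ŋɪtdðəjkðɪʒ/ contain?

5

After substitution the input is /fɪblðəjkðɪʒ/.
The unsyllabifiable consonants are /b/, /l/, /j/, /k/, /ʒ/; each receives one epenthetic vowel.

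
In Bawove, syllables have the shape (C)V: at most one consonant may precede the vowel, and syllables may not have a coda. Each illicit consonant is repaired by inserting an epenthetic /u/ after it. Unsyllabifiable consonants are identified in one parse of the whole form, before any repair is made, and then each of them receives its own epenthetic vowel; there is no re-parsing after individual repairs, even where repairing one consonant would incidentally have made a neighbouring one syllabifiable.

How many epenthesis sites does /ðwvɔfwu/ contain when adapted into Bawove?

3

The unsyllabifiable consonants are /ð/, /w/, /f/; each receives one epenthetic vowel.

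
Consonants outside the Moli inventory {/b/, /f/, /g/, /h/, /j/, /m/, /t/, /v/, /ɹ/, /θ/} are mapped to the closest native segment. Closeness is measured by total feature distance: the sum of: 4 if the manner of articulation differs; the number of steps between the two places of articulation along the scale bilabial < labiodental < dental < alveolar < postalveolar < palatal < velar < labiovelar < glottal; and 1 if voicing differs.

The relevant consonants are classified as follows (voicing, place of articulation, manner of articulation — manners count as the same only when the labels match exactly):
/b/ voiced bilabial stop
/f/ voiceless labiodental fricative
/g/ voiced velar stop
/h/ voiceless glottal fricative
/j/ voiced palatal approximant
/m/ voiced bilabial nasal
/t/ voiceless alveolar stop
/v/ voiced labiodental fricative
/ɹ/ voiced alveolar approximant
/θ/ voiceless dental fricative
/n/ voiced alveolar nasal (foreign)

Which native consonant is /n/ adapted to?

m

/m/ is closest: same manner (nasal), place distance 3 (alveolar→bilabial), same voicing; total 3. Next closest is /ɹ/ at distance 4.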